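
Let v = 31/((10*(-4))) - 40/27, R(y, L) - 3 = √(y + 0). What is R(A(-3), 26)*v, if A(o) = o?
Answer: -2437/360 - 2437*I*√3/1080 ≈ -6.7694 - 3.9083*I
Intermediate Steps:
R(y, L) = 3 + √y (R(y, L) = 3 + √(y + 0) = 3 + √y)
v = -2437/1080 (v = 31/(-40) - 40*1/27 = 31*(-1/40) - 40/27 = -31/40 - 40/27 = -2437/1080 ≈ -2.2565)
R(A(-3), 26)*v = (3 + √(-3))*(-2437/1080) = (3 + I*√3)*(-2437/1080) = -2437/360 - 2437*I*√3/1080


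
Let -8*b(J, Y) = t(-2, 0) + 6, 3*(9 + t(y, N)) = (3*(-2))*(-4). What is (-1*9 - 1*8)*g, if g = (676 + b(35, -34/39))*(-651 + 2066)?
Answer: -129969165/8 ≈ -1.6246e+7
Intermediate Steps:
t(y, N) = -1 (t(y, N) = -9 + ((3*(-2))*(-4))/3 = -9 + (-6*(-4))/3 = -9 + (⅓)*24 = -9 + 8 = -1)
b(J, Y) = -5/8 (b(J, Y) = -(-1 + 6)/8 = -⅛*5 = -5/8)
g = 7645245/8 (g = (676 - 5/8)*(-651 + 2066) = (5403/8)*1415 = 7645245/8 ≈ 9.5566e+5)
(-1*9 - 1*8)*g = (-1*9 - 1*8)*(7645245/8) = (-9 - 8)*(7645245/8) = -17*7645245/8 = -129969165/8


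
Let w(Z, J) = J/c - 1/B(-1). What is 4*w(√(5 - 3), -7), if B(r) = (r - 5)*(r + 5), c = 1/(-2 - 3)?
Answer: 841/6 ≈ 140.17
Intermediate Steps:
c = -⅕ (c = 1/(-5) = -⅕ ≈ -0.20000)
B(r) = (-5 + r)*(5 + r)
w(Z, J) = 1/24 - 5*J (w(Z, J) = J/(-⅕) - 1/(-25 + (-1)²) = J*(-5) - 1/(-25 + 1) = -5*J - 1/(-24) = -5*J - 1*(-1/24) = -5*J + 1/24 = 1/24 - 5*J)
4*w(√(5 - 3), -7) = 4*(1/24 - 5*(-7)) = 4*(1/24 + 35) = 4*(841/24) = 841/6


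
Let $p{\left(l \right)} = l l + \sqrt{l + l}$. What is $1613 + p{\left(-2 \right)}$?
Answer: $1617 + 2 i \approx 1617.0 + 2.0 i$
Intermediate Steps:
$p{\left(l \right)} = l^{2} + \sqrt{2} \sqrt{l}$ ($p{\left(l \right)} = l^{2} + \sqrt{2 l} = l^{2} + \sqrt{2} \sqrt{l}$)
$1613 + p{\left(-2 \right)} = 1613 + \left(\left(-2\right)^{2} + \sqrt{2} \sqrt{-2}\right) = 1613 + \left(4 + \sqrt{2} i \sqrt{2}\right) = 1613 + \left(4 + 2 i\right) = 1617 + 2 i$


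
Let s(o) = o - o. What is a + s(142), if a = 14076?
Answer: 14076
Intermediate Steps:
s(o) = 0
a + s(142) = 14076 + 0 = 14076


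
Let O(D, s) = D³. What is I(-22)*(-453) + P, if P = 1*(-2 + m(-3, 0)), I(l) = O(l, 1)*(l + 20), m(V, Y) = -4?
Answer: -9647094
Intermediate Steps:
I(l) = l³*(20 + l) (I(l) = l³*(l + 20) = l³*(20 + l))
P = -6 (P = 1*(-2 - 4) = 1*(-6) = -6)
I(-22)*(-453) + P = ((-22)³*(20 - 22))*(-453) - 6 = -10648*(-2)*(-453) - 6 = 21296*(-453) - 6 = -9647088 - 6 = -9647094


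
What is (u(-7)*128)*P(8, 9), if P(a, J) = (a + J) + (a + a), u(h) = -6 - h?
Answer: 4224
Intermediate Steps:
P(a, J) = J + 3*a (P(a, J) = (J + a) + 2*a = J + 3*a)
(u(-7)*128)*P(8, 9) = ((-6 - 1*(-7))*128)*(9 + 3*8) = ((-6 + 7)*128)*(9 + 24) = (1*128)*33 = 128*33 = 4224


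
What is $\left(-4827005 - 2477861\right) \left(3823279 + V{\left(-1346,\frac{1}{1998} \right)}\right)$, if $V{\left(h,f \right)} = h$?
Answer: $-27918708425978$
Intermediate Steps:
$\left(-4827005 - 2477861\right) \left(3823279 + V{\left(-1346,\frac{1}{1998} \right)}\right) = \left(-4827005 - 2477861\right) \left(3823279 - 1346\right) = \left(-7304866\right) 3821933 = -27918708425978$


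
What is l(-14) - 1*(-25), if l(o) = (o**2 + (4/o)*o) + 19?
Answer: 244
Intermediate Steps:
l(o) = 23 + o**2 (l(o) = (o**2 + 4) + 19 = (4 + o**2) + 19 = 23 + o**2)
l(-14) - 1*(-25) = (23 + (-14)**2) - 1*(-25) = (23 + 196) + 25 = 219 + 25 = 244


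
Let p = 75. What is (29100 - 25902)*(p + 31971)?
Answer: 102483108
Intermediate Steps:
(29100 - 25902)*(p + 31971) = (29100 - 25902)*(75 + 31971) = 3198*32046 = 102483108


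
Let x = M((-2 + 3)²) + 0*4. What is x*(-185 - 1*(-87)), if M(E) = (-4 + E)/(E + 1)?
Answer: 147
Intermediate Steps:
M(E) = (-4 + E)/(1 + E)
x = -3/2 (x = (-4 + (-2 + 3)²)/(1 + (-2 + 3)²) + 0*4 = (-4 + 1²)/(1 + 1²) + 0 = (-4 + 1)/(1 + 1) + 0 = -3/2 + 0 = -3/2 ≈ -1.5000)
x*(-185 - 1*(-87)) = -3*(-185 - 1*(-87))/2 = -3*(-185 + 87)/2 = -3/2*(-98) = 147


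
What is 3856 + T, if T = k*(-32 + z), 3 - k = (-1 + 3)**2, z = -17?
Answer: 3905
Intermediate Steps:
k = -1 (k = 3 - (-1 + 3)**2 = 3 - 1*2**2 = 3 - 1*4 = 3 - 4 = -1)
T = 49 (T = -(-32 - 17) = -1*(-49) = 49)
3856 + T = 3856 + 49 = 3905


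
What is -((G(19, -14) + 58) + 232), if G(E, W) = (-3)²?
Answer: -299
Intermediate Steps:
G(E, W) = 9
-((G(19, -14) + 58) + 232) = -((9 + 58) + 232) = -(67 + 232) = -1*299 = -299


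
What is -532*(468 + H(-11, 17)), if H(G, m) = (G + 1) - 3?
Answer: -242060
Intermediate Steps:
H(G, m) = -2 + G (H(G, m) = (1 + G) - 3 = -2 + G)
-532*(468 + H(-11, 17)) = -532*(468 + (-2 - 11)) = -532*(468 - 13) = -532*455 = -242060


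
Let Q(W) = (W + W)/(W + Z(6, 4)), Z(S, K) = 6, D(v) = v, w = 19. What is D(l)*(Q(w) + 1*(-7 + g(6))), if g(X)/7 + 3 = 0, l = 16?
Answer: -10592/25 ≈ -423.68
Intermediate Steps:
Q(W) = 2*W/(6 + W) (Q(W) = (W + W)/(W + 6) = (2*W)/(6 + W) = 2*W/(6 + W))
g(X) = -21 (g(X) = -21 + 7*0 = -21 + 0 = -21)
D(l)*(Q(w) + 1*(-7 + g(6))) = 16*(2*19/(6 + 19) + 1*(-7 - 21)) = 16*(2*19/25 + 1*(-28)) = 16*(2*19*(1/25) - 28) = 16*(38/25 - 28) = 16*(-662/25) = -10592/25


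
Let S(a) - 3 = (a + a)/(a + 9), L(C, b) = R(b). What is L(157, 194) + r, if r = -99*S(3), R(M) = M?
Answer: -305/2 ≈ -152.50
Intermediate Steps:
L(C, b) = b
S(a) = 3 + 2*a/(9 + a) (S(a) = 3 + (a + a)/(a + 9) = 3 + (2*a)/(9 + a) = 3 + 2*a/(9 + a))
r = -693/2 (r = -99*(27 + 5*3)/(9 + 3) = -99*(27 + 15)/12 = -33*42/4 = -99*7/2 = -693/2 ≈ -346.50)
L(157, 194) + r = 194 - 693/2 = -305/2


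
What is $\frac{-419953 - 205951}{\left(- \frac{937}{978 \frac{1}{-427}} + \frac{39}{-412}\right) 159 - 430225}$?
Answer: $\frac{42033209024}{24524919981} \approx 1.7139$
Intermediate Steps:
$\frac{-419953 - 205951}{\left(- \frac{937}{978 \frac{1}{-427}} + \frac{39}{-412}\right) 159 - 430225} = - \frac{625904}{\left(- \frac{937}{978 \left(- \frac{1}{427}\right)} + 39 \left(- \frac{1}{412}\right)\right) 159 - 430225} = - \frac{625904}{\left(- \frac{937}{- \frac{978}{427}} - \frac{39}{412}\right) 159 - 430225} = - \frac{625904}{\left(\left(-937\right) \left(- \frac{427}{978}\right) - \frac{39}{412}\right) 159 - 430225} = - \frac{625904}{\left(\frac{400099}{978} - \frac{39}{412}\right) 159 - 430225} = - \frac{625904}{\frac{82401323}{201468} \cdot 159 - 430225} = - \frac{625904}{\frac{4367270119}{67156} - 430225} = - \frac{625904}{- \frac{24524919981}{67156}} = \left(-625904\right) \left(- \frac{67156}{24524919981}\right) = \frac{42033209024}{24524919981}$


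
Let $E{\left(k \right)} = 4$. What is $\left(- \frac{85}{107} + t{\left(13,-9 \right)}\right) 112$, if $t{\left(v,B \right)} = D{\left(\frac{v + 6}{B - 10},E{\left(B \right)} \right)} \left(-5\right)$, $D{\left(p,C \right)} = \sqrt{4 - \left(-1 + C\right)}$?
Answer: $- \frac{69440}{107} \approx -648.97$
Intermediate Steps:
$D{\left(p,C \right)} = \sqrt{5 - C}$
$t{\left(v,B \right)} = -5$ ($t{\left(v,B \right)} = \sqrt{5 - 4} \left(-5\right) = \sqrt{1} \left(-5\right) = 1 \left(-5\right) = -5$)
$\left(- \frac{85}{107} + t{\left(13,-9 \right)}\right) 112 = \left(- \frac{85}{107} - 5\right) 112 = \left(- \frac{620}{107}\right) 112 = - \frac{69440}{107}$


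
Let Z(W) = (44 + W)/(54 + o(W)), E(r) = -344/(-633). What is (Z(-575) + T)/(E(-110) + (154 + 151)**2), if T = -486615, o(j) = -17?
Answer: -11397346038/2178751253 ≈ -5.2311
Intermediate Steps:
E(r) = 344/633 (E(r) = -344*(-1/633) = 344/633)
Z(W) = 44/37 + W/37 (Z(W) = (44 + W)/(54 - 17) = (44 + W)/37 = (44 + W)*(1/37) = 44/37 + W/37)
(Z(-575) + T)/(E(-110) + (154 + 151)**2) = ((44/37 + (1/37)*(-575)) - 486615)/(344/633 + (154 + 151)**2) = ((44/37 - 575/37) - 486615)/(344/633 + 305**2) = (-531/37 - 486615)/(344/633 + 93025) = -18005286/(37*58885169/633) = -18005286/37*633/58885169 = -11397346038/2178751253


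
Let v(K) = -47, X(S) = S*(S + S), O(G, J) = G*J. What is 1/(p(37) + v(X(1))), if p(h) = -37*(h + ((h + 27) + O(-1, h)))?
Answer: -1/2415 ≈ -0.00041408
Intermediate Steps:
X(S) = 2*S² (X(S) = S*(2*S) = 2*S²)
p(h) = -999 - 37*h (p(h) = -37*(h + ((h + 27) - h)) = -37*(h + ((27 + h) - h)) = -37*(h + 27) = -37*(27 + h) = -999 - 37*h)
1/(p(37) + v(X(1))) = 1/((-999 - 37*37) - 47) = 1/((-999 - 1369) - 47) = 1/(-2368 - 47) = 1/(-2415) = -1/2415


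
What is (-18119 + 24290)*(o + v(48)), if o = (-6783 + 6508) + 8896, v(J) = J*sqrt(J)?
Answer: 53200191 + 1184832*sqrt(3) ≈ 5.5252e+7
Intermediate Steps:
v(J) = J**(3/2)
o = 8621 (o = -275 + 8896 = 8621)
(-18119 + 24290)*(o + v(48)) = (-18119 + 24290)*(8621 + 48**(3/2)) = 6171*(8621 + 192*sqrt(3)) = 53200191 + 1184832*sqrt(3)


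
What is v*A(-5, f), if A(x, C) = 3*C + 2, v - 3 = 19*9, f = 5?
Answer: 2958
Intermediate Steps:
v = 174 (v = 3 + 19*9 = 3 + 171 = 174)
A(x, C) = 2 + 3*C
v*A(-5, f) = 174*(2 + 3*5) = 174*(2 + 15) = 174*17 = 2958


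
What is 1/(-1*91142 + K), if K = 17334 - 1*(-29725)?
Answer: -1/44083 ≈ -2.2684e-5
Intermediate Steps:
K = 47059 (K = 17334 + 29725 = 47059)
1/(-1*91142 + K) = 1/(-1*91142 + 47059) = 1/(-91142 + 47059) = 1/(-44083) = -1/44083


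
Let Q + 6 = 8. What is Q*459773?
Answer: 919546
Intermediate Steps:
Q = 2 (Q = -6 + 8 = 2)
Q*459773 = 2*459773 = 919546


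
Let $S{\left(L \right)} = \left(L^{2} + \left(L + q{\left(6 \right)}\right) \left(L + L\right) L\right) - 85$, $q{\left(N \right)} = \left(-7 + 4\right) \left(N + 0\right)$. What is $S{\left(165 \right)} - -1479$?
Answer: $8032769$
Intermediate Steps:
$q{\left(N \right)} = - 3 N$
$S{\left(L \right)} = -85 + L^{2} + 2 L^{2} \left(-18 + L\right)$ ($S{\left(L \right)} = \left(L^{2} + \left(L - 18\right) \left(L + L\right) L\right) - 85 = \left(L^{2} + \left(L - 18\right) 2 L L\right) - 85 = \left(L^{2} + \left(-18 + L\right) 2 L L\right) - 85 = \left(L^{2} + 2 L \left(-18 + L\right) L\right) - 85 = \left(L^{2} + 2 L^{2} \left(-18 + L\right)\right) - 85 = -85 + L^{2} + 2 L^{2} \left(-18 + L\right)$)
$S{\left(165 \right)} - -1479 = \left(-85 - 35 \cdot 165^{2} + 2 \cdot 165^{3}\right) - -1479 = \left(-85 - 952875 + 2 \cdot 4492125\right) + \left(-19634 + 21113\right) = \left(-85 - 952875 + 8984250\right) + 1479 = 8031290 + 1479 = 8032769$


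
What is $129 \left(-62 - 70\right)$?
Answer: $-17028$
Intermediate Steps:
$129 \left(-62 - 70\right) = 129 \left(-132\right) = -17028$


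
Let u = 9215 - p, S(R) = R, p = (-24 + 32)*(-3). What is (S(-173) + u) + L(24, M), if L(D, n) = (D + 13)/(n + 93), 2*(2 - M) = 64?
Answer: 571195/63 ≈ 9066.6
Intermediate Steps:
M = -30 (M = 2 - ½*64 = 2 - 32 = -30)
p = -24 (p = 8*(-3) = -24)
u = 9239 (u = 9215 - 1*(-24) = 9215 + 24 = 9239)
L(D, n) = (13 + D)/(93 + n)
(S(-173) + u) + L(24, M) = (-173 + 9239) + (13 + 24)/(93 - 30) = 9066 + 37/63 = 571195/63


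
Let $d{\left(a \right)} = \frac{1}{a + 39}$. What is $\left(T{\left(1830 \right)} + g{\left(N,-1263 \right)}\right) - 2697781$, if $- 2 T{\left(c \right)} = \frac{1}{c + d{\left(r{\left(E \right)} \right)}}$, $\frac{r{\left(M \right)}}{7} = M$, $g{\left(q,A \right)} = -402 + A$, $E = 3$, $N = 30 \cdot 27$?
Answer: $- \frac{296401870276}{109801} \approx -2.6994 \cdot 10^{6}$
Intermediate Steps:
$N = 810$
$r{\left(M \right)} = 7 M$
$d{\left(a \right)} = \frac{1}{39 + a}$
$T{\left(c \right)} = - \frac{1}{2 \left(\frac{1}{60} + c\right)}$ ($T{\left(c \right)} = - \frac{1}{2 \left(c + \frac{1}{39 + 7 \cdot 3}\right)} = - \frac{1}{2 \left(c + \frac{1}{39 + 21}\right)} = - \frac{1}{2 \left(c + \frac{1}{60}\right)} = - \frac{1}{2 \left(\frac{1}{60} + c\right)}$)
$\left(T{\left(1830 \right)} + g{\left(N,-1263 \right)}\right) - 2697781 = \left(- \frac{30}{1 + 60 \cdot 1830} - 1665\right) - 2697781 = \left(- \frac{30}{1 + 109800} - 1665\right) - 2697781 = \left(- \frac{30}{109801} - 1665\right) - 2697781 = - \frac{182818695}{109801} - 2697781 = - \frac{296401870276}{109801}$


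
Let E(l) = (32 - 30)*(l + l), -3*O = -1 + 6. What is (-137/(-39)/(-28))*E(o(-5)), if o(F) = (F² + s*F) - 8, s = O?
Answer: -10412/819 ≈ -12.713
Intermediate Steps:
O = -5/3 (O = -(-1 + 6)/3 = -⅓*5 = -5/3 ≈ -1.6667)
s = -5/3 ≈ -1.6667
o(F) = -8 + F² - 5*F/3 (o(F) = (F² - 5*F/3) - 8 = -8 + F² - 5*F/3)
E(l) = 4*l (E(l) = 2*(2*l) = 4*l)
(-137/(-39)/(-28))*E(o(-5)) = (-137/(-39)/(-28))*(4*(-8 + (-5)² - 5/3*(-5))) = (-137*(-1/39)*(-1/28))*(4*(-8 + 25 + 25/3)) = ((137/39)*(-1/28))*(4*(76/3)) = -137/1092*304/3 = -10412/819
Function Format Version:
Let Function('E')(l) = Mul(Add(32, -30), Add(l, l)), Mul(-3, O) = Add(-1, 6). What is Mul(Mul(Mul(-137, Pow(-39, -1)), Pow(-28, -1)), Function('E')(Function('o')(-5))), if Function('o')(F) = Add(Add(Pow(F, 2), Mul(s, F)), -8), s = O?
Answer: Rational(-10412, 819) ≈ -12.713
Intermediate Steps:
O = Rational(-5, 3) (O = Mul(Rational(-1, 3), Add(-1, 6)) = Mul(Rational(-1, 3), 5) = Rational(-5, 3) ≈ -1.6667)
s = Rational(-5, 3) ≈ -1.6667
Function('o')(F) = Add(-8, Pow(F, 2), Mul(Rational(-5, 3), F)) (Function('o')(F) = Add(Add(Pow(F, 2), Mul(Rational(-5, 3), F)), -8) = Add(-8, Pow(F, 2), Mul(Rational(-5, 3), F)))
Function('E')(l) = Mul(4, l) (Function('E')(l) = Mul(2, Mul(2, l)) = Mul(4, l))
Mul(Mul(Mul(-137, Pow(-39, -1)), Pow(-28, -1)), Function('E')(Function('o')(-5))) = Mul(Mul(Mul(-137, Pow(-39, -1)), Pow(-28, -1)), Mul(4, Add(-8, Pow(-5, 2), Mul(Rational(-5, 3), -5)))) = Mul(Mul(Mul(-137, Rational(-1, 39)), Rational(-1, 28)), Mul(4, Add(-8, 25, Rational(25, 3)))) = Mul(Mul(Rational(137, 39), Rational(-1, 28)), Mul(4, Rational(76, 3))) = Mul(Rational(-137, 1092), Rational(304, 3)) = Rational(-10412, 819)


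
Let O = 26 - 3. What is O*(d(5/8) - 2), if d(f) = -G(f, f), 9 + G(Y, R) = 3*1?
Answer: 92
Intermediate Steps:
G(Y, R) = -6 (G(Y, R) = -9 + 3*1 = -9 + 3 = -6)
O = 23
d(f) = 6 (d(f) = -1*(-6) = 6)
O*(d(5/8) - 2) = 23*(6 - 2) = 23*4 = 92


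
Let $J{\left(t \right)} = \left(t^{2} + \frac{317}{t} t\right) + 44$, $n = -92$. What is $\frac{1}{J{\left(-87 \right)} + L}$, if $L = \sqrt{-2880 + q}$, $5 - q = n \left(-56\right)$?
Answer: $\frac{7930}{62892927} - \frac{i \sqrt{8027}}{62892927} \approx 0.00012609 - 1.4245 \cdot 10^{-6} i$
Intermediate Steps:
$q = -5147$ ($q = 5 - \left(-92\right) \left(-56\right) = 5 - 5152 = -5147$)
$L = i \sqrt{8027}$ ($L = \sqrt{-2880 - 5147} = \sqrt{-8027} = i \sqrt{8027} \approx 89.594 i$)
$J{\left(t \right)} = 361 + t^{2}$ ($J{\left(t \right)} = \left(t^{2} + 317\right) + 44 = \left(317 + t^{2}\right) + 44 = 361 + t^{2}$)
$\frac{1}{J{\left(-87 \right)} + L} = \frac{1}{\left(361 + \left(-87\right)^{2}\right) + i \sqrt{8027}} = \frac{1}{\left(361 + 7569\right) + i \sqrt{8027}} = \frac{1}{7930 + i \sqrt{8027}}$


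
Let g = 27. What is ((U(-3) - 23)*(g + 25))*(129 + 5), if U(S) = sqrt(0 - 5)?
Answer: -160264 + 6968*I*sqrt(5) ≈ -1.6026e+5 + 15581.0*I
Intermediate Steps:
U(S) = I*sqrt(5) (U(S) = sqrt(-5) = I*sqrt(5))
((U(-3) - 23)*(g + 25))*(129 + 5) = ((I*sqrt(5) - 23)*(27 + 25))*(129 + 5) = ((-23 + I*sqrt(5))*52)*134 = (-1196 + 52*I*sqrt(5))*134 = -160264 + 6968*I*sqrt(5)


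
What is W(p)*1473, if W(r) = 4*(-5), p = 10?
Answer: -29460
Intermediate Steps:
W(r) = -20
W(p)*1473 = -20*1473 = -29460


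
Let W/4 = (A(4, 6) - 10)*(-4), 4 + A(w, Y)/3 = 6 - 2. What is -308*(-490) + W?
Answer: 151080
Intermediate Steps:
A(w, Y) = 0 (A(w, Y) = -12 + 3*(6 - 2) = -12 + 3*4 = -12 + 12 = 0)
W = 160 (W = 4*((0 - 10)*(-4)) = 4*(-10*(-4)) = 4*40 = 160)
-308*(-490) + W = -308*(-490) + 160 = 150920 + 160 = 151080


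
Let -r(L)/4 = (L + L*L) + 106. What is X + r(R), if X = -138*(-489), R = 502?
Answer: -942966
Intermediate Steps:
r(L) = -424 - 4*L - 4*L² (r(L) = -4*((L + L*L) + 106) = -4*((L + L²) + 106) = -4*(106 + L + L²) = -424 - 4*L - 4*L²)
X = 67482
X + r(R) = 67482 + (-424 - 4*502 - 4*502²) = 67482 + (-424 - 2008 - 4*252004) = 67482 + (-424 - 2008 - 1008016) = 67482 - 1010448 = -942966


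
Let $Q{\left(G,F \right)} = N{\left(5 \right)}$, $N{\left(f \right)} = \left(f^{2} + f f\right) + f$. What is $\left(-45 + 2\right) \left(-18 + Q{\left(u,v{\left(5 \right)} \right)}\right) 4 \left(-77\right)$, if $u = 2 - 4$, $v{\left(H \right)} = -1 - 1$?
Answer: $490028$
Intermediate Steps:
$v{\left(H \right)} = -2$
$u = -2$ ($u = 2 - 4 = -2$)
$N{\left(f \right)} = f + 2 f^{2}$ ($N{\left(f \right)} = \left(f^{2} + f^{2}\right) + f = 2 f^{2} + f = f + 2 f^{2}$)
$Q{\left(G,F \right)} = 55$ ($Q{\left(G,F \right)} = 5 \left(1 + 2 \cdot 5\right) = 5 \left(1 + 10\right) = 5 \cdot 11 = 55$)
$\left(-45 + 2\right) \left(-18 + Q{\left(u,v{\left(5 \right)} \right)}\right) 4 \left(-77\right) = \left(-45 + 2\right) \left(-18 + 55\right) 4 \left(-77\right) = \left(-43\right) 37 \cdot 4 \left(-77\right) = \left(-1591\right) 4 \left(-77\right) = \left(-6364\right) \left(-77\right) = 490028$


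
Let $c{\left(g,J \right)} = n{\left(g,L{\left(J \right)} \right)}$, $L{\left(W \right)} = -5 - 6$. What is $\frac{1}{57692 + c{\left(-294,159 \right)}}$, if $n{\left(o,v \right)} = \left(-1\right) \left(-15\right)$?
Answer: $\frac{1}{57707} \approx 1.7329 \cdot 10^{-5}$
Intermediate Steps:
$L{\left(W \right)} = -11$ ($L{\left(W \right)} = -5 - 6 = -11$)
$n{\left(o,v \right)} = 15$
$c{\left(g,J \right)} = 15$
$\frac{1}{57692 + c{\left(-294,159 \right)}} = \frac{1}{57692 + 15} = \frac{1}{57707}$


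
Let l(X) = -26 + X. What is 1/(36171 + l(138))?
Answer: 1/36283 ≈ 2.7561e-5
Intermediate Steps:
1/(36171 + l(138)) = 1/(36171 + (-26 + 138)) = 1/(36171 + 112) = 1/36283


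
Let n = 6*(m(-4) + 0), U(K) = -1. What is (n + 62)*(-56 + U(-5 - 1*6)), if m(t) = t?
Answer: -2166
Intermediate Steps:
n = -24 (n = 6*(-4 + 0) = 6*(-4) = -24)
(n + 62)*(-56 + U(-5 - 1*6)) = (-24 + 62)*(-56 - 1) = 38*(-57) = -2166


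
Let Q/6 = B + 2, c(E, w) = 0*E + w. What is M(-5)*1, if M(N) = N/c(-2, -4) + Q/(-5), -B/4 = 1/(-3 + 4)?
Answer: 73/20 ≈ 3.6500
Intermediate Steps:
B = -4 (B = -4/(-3 + 4) = -4/1 = -4*1 = -4)
c(E, w) = w (c(E, w) = 0 + w = w)
Q = -12 (Q = 6*(-4 + 2) = 6*(-2) = -12)
M(N) = 12/5 - N/4 (M(N) = N/(-4) - 12/(-5) = N*(-¼) - 12*(-⅕) = -N/4 + 12/5 = 12/5 - N/4)
M(-5)*1 = (12/5 - ¼*(-5))*1 = (12/5 + 5/4)*1 = (73/20)*1 = 73/20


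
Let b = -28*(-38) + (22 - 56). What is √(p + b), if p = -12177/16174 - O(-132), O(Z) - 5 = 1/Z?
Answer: √291790214394855/533742 ≈ 32.004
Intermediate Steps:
O(Z) = 5 + 1/Z
b = 1030 (b = 1064 - 34 = 1030)
p = -6133015/1067484 (p = -12177/16174 - (5 + 1/(-132)) = -12177*1/16174 - (5 - 1/132) = -12177/16174 - 1*659/132 = -12177/16174 - 659/132 = -6133015/1067484 ≈ -5.7453)
√(p + b) = √(-6133015/1067484 + 1030) = √(1093375505/1067484) = √291790214394855/533742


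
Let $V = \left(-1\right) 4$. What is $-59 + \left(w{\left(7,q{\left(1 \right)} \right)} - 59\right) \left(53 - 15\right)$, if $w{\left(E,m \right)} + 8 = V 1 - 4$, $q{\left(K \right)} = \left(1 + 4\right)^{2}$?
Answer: $-2909$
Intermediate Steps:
$V = -4$
$q{\left(K \right)} = 25$ ($q{\left(K \right)} = 5^{2} = 25$)
$w{\left(E,m \right)} = -16$ ($w{\left(E,m \right)} = -8 - 8 = -16$)
$-59 + \left(w{\left(7,q{\left(1 \right)} \right)} - 59\right) \left(53 - 15\right) = -59 + \left(-16 - 59\right) \left(53 - 15\right) = -59 + \left(-16 - 59\right) 38 = -59 - 2850 = -2909$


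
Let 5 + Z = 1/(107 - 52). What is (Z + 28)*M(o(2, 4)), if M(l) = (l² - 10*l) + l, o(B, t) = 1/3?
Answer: -10972/165 ≈ -66.497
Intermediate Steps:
o(B, t) = ⅓
M(l) = l² - 9*l
Z = -274/55 (Z = -5 + 1/(107 - 52) = -5 + 1/55 = -274/55 ≈ -4.9818)
(Z + 28)*M(o(2, 4)) = (-274/55 + 28)*((-9 + ⅓)/3) = 1266*((⅓)*(-26/3))/55 = (1266/55)*(-26/9) = -10972/165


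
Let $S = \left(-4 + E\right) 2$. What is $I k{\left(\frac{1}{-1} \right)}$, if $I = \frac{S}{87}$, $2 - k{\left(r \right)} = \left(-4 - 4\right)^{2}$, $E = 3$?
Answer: $\frac{124}{87} \approx 1.4253$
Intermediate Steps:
$S = -2$ ($S = \left(-4 + 3\right) 2 = \left(-1\right) 2 = -2$)
$k{\left(r \right)} = -62$ ($k{\left(r \right)} = 2 - \left(-4 - 4\right)^{2} = 2 - \left(-8\right)^{2} = 2 - 64 = -62$)
$I = - \frac{2}{87} \approx -0.022988$
$I k{\left(\frac{1}{-1} \right)} = \left(- \frac{2}{87}\right) \left(-62\right) = \frac{124}{87}$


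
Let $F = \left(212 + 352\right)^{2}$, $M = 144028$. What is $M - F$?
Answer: $-174068$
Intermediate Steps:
$F = 318096$ ($F = 564^{2} = 318096$)
$M - F = 144028 - 318096 = -174068$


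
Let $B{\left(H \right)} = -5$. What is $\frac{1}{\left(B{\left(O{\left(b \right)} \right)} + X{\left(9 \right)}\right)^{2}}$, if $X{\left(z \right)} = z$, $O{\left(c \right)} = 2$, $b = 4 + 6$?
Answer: $\frac{1}{16} \approx 0.0625$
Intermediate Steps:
$b = 10$
$\frac{1}{\left(B{\left(O{\left(b \right)} \right)} + X{\left(9 \right)}\right)^{2}} = \frac{1}{\left(-5 + 9\right)^{2}} = \frac{1}{4^{2}} = \frac{1}{16}$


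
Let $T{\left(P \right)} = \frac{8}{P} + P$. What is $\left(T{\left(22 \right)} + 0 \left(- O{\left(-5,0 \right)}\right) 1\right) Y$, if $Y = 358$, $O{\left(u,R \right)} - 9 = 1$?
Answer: $\frac{88068}{11} \approx 8006.2$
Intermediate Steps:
$O{\left(u,R \right)} = 10$ ($O{\left(u,R \right)} = 9 + 1 = 10$)
$T{\left(P \right)} = P + \frac{8}{P}$
$\left(T{\left(22 \right)} + 0 \left(- O{\left(-5,0 \right)}\right) 1\right) Y = \left(\left(22 + \frac{8}{22}\right) + 0 \left(\left(-1\right) 10\right) 1\right) 358 = \left(\left(22 + 8 \cdot \frac{1}{22}\right) + 0 \left(-10\right) 1\right) 358 = \left(\left(22 + \frac{4}{11}\right) + 0 \cdot 1\right) 358 = \left(\frac{246}{11} + 0\right) 358 = \frac{246}{11} \cdot 358 = \frac{88068}{11}$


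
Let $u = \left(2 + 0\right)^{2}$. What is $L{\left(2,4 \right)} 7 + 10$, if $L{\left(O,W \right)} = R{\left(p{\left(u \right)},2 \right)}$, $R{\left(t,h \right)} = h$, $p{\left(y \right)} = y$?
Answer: $24$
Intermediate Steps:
$u = 4$ ($u = 2^{2} = 4$)
$L{\left(O,W \right)} = 2$
$L{\left(2,4 \right)} 7 + 10 = 2 \cdot 7 + 10 = 14 + 10 = 24$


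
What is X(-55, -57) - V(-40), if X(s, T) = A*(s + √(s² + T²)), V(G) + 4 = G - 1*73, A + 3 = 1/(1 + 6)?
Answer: 1919/7 - 20*√6274/7 ≈ 47.833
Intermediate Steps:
A = -20/7 (A = -3 + 1/(1 + 6) = -3 + 1/7 = -3 + ⅐ = -20/7 ≈ -2.8571)
V(G) = -77 + G (V(G) = -4 + (G - 1*73) = -4 + (G - 73) = -4 + (-73 + G) = -77 + G)
X(s, T) = -20*s/7 - 20*√(T² + s²)/7 (X(s, T) = -20*(s + √(s² + T²))/7 = -20*(s + √(T² + s²))/7 = -20*s/7 - 20*√(T² + s²)/7)
X(-55, -57) - V(-40) = (-20/7*(-55) - 20*√((-57)² + (-55)²)/7) - (-77 - 40) = (1100/7 - 20*√(3249 + 3025)/7) - 1*(-117) = (1100/7 - 20*√6274/7) + 117 = 1919/7 - 20*√6274/7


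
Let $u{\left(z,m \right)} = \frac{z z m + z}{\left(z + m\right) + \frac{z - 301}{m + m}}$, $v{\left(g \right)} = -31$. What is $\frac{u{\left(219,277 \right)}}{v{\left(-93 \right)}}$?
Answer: $- \frac{3680060232}{4257881} \approx -864.29$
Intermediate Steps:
$u{\left(z,m \right)} = \frac{z + m z^{2}}{m + z + \frac{-301 + z}{2 m}}$ ($u{\left(z,m \right)} = \frac{z^{2} m + z}{\left(m + z\right) + \frac{-301 + z}{2 m}} = \frac{m z^{2} + z}{\left(m + z\right) + \left(-301 + z\right) \frac{1}{2 m}} = \frac{z + m z^{2}}{\left(m + z\right) + \frac{-301 + z}{2 m}} = \frac{z + m z^{2}}{m + z + \frac{-301 + z}{2 m}}$)
$\frac{u{\left(219,277 \right)}}{v{\left(-93 \right)}} = \frac{2 \cdot 277 \cdot 219 \frac{1}{-301 + 219 + 2 \cdot 277^{2} + 2 \cdot 277 \cdot 219} \left(1 + 277 \cdot 219\right)}{-31} = 2 \cdot 277 \cdot 219 \frac{1}{-301 + 219 + 2 \cdot 76729 + 121326} \left(1 + 60663\right) \left(- \frac{1}{31}\right) = 2 \cdot 277 \cdot 219 \frac{1}{-301 + 219 + 153458 + 121326} \cdot 60664 \left(- \frac{1}{31}\right) = 2 \cdot 277 \cdot 219 \cdot \frac{1}{274702} \cdot 60664 \left(- \frac{1}{31}\right) = \frac{3680060232}{137351} \left(- \frac{1}{31}\right) = - \frac{3680060232}{4257881}$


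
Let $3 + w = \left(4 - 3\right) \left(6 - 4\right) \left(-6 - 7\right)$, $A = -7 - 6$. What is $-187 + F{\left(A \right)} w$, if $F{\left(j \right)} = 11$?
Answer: $-506$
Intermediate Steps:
$A = -13$ ($A = -7 - 6 = -13$)
$w = -29$ ($w = -3 + \left(4 - 3\right) \left(6 - 4\right) \left(-6 - 7\right) = -3 + 1 \cdot 2 \left(-13\right) = -3 + 2 \left(-13\right) = -3 - 26 = -29$)
$-187 + F{\left(A \right)} w = -187 + 11 \left(-29\right) = -187 - 319 = -506$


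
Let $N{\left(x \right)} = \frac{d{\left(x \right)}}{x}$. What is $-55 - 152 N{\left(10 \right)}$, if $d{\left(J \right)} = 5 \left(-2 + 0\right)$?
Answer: $97$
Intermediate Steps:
$d{\left(J \right)} = -10$ ($d{\left(J \right)} = 5 \left(-2\right) = -10$)
$N{\left(x \right)} = - \frac{10}{x}$
$-55 - 152 N{\left(10 \right)} = -55 - 152 \left(- \frac{10}{10}\right) = -55 - 152 \left(\left(-10\right) \frac{1}{10}\right) = -55 - -152 = -55 + 152 = 97$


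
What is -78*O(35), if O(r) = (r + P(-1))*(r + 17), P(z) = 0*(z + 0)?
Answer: -141960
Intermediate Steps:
P(z) = 0 (P(z) = 0*z = 0)
O(r) = r*(17 + r) (O(r) = (r + 0)*(r + 17) = r*(17 + r))
-78*O(35) = -2730*(17 + 35) = -2730*52 = -78*1820 = -141960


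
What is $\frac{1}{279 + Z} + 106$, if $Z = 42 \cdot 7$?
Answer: $\frac{60739}{573} \approx 106.0$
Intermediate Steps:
$Z = 294$
$\frac{1}{279 + Z} + 106 = \frac{1}{279 + 294} + 106 = \frac{1}{573} + 106 = \frac{60739}{573}$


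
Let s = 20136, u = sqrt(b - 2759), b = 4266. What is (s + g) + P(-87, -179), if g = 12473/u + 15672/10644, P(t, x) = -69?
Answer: 17800735/887 + 12473*sqrt(1507)/1507 ≈ 20390.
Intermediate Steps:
u = sqrt(1507) (u = sqrt(4266 - 2759) = sqrt(1507) ≈ 38.820)
g = 1306/887 + 12473*sqrt(1507)/1507 (g = 12473/(sqrt(1507)) + 15672/10644 = 12473*(sqrt(1507)/1507) + 15672*(1/10644) = 12473*sqrt(1507)/1507 + 1306/887 = 1306/887 + 12473*sqrt(1507)/1507 ≈ 322.77)
(s + g) + P(-87, -179) = (20136 + (1306/887 + 12473*sqrt(1507)/1507)) - 69 = (17861938/887 + 12473*sqrt(1507)/1507) - 69 = 17800735/887 + 12473*sqrt(1507)/1507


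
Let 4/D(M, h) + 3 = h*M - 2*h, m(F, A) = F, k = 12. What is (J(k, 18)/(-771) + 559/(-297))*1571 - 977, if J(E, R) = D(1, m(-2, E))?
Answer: -299645890/76329 ≈ -3925.7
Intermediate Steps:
D(M, h) = 4/(-3 - 2*h + M*h) (D(M, h) = 4/(-3 + (h*M - 2*h)) = 4/(-3 + (M*h - 2*h)) = 4/(-3 + (-2*h + M*h)) = 4/(-3 - 2*h + M*h))
J(E, R) = -4 (J(E, R) = 4/(-3 - 2*(-2) + 1*(-2)) = 4/(-3 + 4 - 2) = 4/(-1) = 4*(-1) = -4)
(J(k, 18)/(-771) + 559/(-297))*1571 - 977 = (-4/(-771) + 559/(-297))*1571 - 977 = (-4*(-1/771) + 559*(-1/297))*1571 - 977 = (4/771 - 559/297)*1571 - 977 = -143267/76329*1571 - 977 = -225072457/76329 - 977 = -299645890/76329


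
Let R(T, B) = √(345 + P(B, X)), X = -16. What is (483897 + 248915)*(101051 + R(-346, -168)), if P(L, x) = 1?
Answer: 74051385412 + 732812*√346 ≈ 7.4065e+10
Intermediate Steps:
R(T, B) = √346 (R(T, B) = √(345 + 1) = √346)
(483897 + 248915)*(101051 + R(-346, -168)) = (483897 + 248915)*(101051 + √346) = 732812*(101051 + √346) = 74051385412 + 732812*√346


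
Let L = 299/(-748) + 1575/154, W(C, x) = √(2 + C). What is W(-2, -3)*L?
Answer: 0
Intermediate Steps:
L = 7351/748 (L = 299*(-1/748) + 1575*(1/154) = -299/748 + 225/22 = 7351/748 ≈ 9.8275)
W(-2, -3)*L = √(2 - 2)*(7351/748) = √0*(7351/748) = 0*(7351/748) = 0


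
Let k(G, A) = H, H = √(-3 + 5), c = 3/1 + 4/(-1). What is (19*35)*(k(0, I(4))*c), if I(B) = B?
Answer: -665*√2 ≈ -940.45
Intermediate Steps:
c = -1 (c = 3*1 + 4*(-1) = 3 - 4 = -1)
H = √2 ≈ 1.4142
k(G, A) = √2
(19*35)*(k(0, I(4))*c) = (19*35)*(√2*(-1)) = 665*(-√2) = -665*√2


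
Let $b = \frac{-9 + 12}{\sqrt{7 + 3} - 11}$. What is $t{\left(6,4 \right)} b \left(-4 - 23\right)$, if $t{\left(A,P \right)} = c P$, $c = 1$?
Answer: $\frac{1188}{37} + \frac{108 \sqrt{10}}{37} \approx 41.339$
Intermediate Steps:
$t{\left(A,P \right)} = P$ ($t{\left(A,P \right)} = 1 P = P$)
$b = \frac{3}{-11 + \sqrt{10}}$ ($b = \frac{3}{\sqrt{10} - 11} = \frac{3}{-11 + \sqrt{10}} \approx -0.38276$)
$t{\left(6,4 \right)} b \left(-4 - 23\right) = 4 \left(- \frac{11}{37} - \frac{\sqrt{10}}{37}\right) \left(-4 - 23\right) = 4 \left(- \frac{11}{37} - \frac{\sqrt{10}}{37}\right) \left(-27\right) = 4 \left(\frac{297}{37} + \frac{27 \sqrt{10}}{37}\right) = \frac{1188}{37} + \frac{108 \sqrt{10}}{37}$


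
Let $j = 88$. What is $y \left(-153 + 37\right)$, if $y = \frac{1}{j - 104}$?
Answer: $\frac{29}{4} \approx 7.25$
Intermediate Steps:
$y = - \frac{1}{16}$ ($y = \frac{1}{88 - 104} = \frac{1}{-16} = - \frac{1}{16} \approx -0.0625$)
$y \left(-153 + 37\right) = - \frac{-153 + 37}{16} = \left(- \frac{1}{16}\right) \left(-116\right) = \frac{29}{4}$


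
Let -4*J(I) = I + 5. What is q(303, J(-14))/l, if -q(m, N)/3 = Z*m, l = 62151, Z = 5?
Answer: -1515/20717 ≈ -0.073128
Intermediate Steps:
J(I) = -5/4 - I/4 (J(I) = -(I + 5)/4 = -(5 + I)/4 = -5/4 - I/4)
q(m, N) = -15*m
q(303, J(-14))/l = -15*303/62151 = -4545*1/62151 = -1515/20717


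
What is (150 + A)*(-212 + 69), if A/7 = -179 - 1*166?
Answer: 323895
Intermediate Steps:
A = -2415 (A = 7*(-179 - 1*166) = 7*(-179 - 166) = 7*(-345) = -2415)
(150 + A)*(-212 + 69) = (150 - 2415)*(-212 + 69) = -2265*(-143) = 323895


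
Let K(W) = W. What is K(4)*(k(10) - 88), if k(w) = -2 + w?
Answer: -320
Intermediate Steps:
K(4)*(k(10) - 88) = 4*((-2 + 10) - 88) = 4*(8 - 88) = 4*(-80) = -320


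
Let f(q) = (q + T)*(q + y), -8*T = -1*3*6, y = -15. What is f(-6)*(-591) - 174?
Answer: -186861/4 ≈ -46715.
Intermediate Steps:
T = 9/4 (T = -(-1*3)*6/8 = -(-3)*6/8 = -⅛*(-18) = 9/4 ≈ 2.2500)
f(q) = (-15 + q)*(9/4 + q) (f(q) = (q + 9/4)*(q - 15) = (9/4 + q)*(-15 + q) = (-15 + q)*(9/4 + q))
f(-6)*(-591) - 174 = (-135/4 + (-6)² - 51/4*(-6))*(-591) - 174 = (-135/4 + 36 + 153/2)*(-591) - 174 = (315/4)*(-591) - 174 = -186165/4 - 174 = -186861/4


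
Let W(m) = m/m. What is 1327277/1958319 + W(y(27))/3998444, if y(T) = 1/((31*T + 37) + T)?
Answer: 5307044715307/7830228855636 ≈ 0.67776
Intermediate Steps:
y(T) = 1/(37 + 32*T) (y(T) = 1/((37 + 31*T) + T) = 1/(37 + 32*T))
W(m) = 1
1327277/1958319 + W(y(27))/3998444 = 1327277/1958319 + 1/3998444 = 5307044715307/7830228855636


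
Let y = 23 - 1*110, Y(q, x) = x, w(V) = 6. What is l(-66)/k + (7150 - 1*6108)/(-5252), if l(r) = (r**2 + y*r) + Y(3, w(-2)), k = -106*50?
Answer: -7323601/3479450 ≈ -2.1048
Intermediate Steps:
k = -5300
y = -87 (y = 23 - 110 = -87)
l(r) = 6 + r**2 - 87*r (l(r) = (r**2 - 87*r) + 6 = 6 + r**2 - 87*r)
l(-66)/k + (7150 - 1*6108)/(-5252) = (6 + (-66)**2 - 87*(-66))/(-5300) + (7150 - 1*6108)/(-5252) = (6 + 4356 + 5742)*(-1/5300) + (7150 - 6108)*(-1/5252) = 10104*(-1/5300) + 1042*(-1/5252) = -2526/1325 - 521/2626 = -7323601/3479450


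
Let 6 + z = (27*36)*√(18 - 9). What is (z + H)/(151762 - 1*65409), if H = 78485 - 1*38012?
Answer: 43383/86353 ≈ 0.50239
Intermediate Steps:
H = 40473 (H = 78485 - 38012 = 40473)
z = 2910 (z = -6 + (27*36)*√(18 - 9) = -6 + 972*√9 = -6 + 972*3 = -6 + 2916 = 2910)
(z + H)/(151762 - 1*65409) = (2910 + 40473)/(151762 - 1*65409) = 43383/(151762 - 65409) = 43383/86353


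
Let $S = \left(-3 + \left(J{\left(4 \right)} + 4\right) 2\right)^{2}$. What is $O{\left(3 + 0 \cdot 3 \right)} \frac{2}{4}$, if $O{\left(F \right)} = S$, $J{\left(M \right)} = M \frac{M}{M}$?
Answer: $\frac{169}{2} \approx 84.5$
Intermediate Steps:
$J{\left(M \right)} = M$ ($J{\left(M \right)} = M 1 = M$)
$S = 169$ ($S = \left(-3 + \left(4 + 4\right) 2\right)^{2} = \left(-3 + 8 \cdot 2\right)^{2} = \left(-3 + 16\right)^{2} = 13^{2} = 169$)
$O{\left(F \right)} = 169$
$O{\left(3 + 0 \cdot 3 \right)} \frac{2}{4} = 169 \cdot \frac{2}{4} = 169 \cdot 2 \cdot \frac{1}{4} = 169 \cdot \frac{1}{2} = \frac{169}{2}$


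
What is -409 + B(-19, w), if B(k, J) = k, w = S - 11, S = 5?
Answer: -428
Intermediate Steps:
w = -6 (w = 5 - 11 = -6)
-409 + B(-19, w) = -409 - 19 = -428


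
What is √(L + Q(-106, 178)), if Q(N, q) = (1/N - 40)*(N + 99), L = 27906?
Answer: √316698638/106 ≈ 167.89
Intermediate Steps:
Q(N, q) = (-40 + 1/N)*(99 + N)
√(L + Q(-106, 178)) = √(27906 + (-3959 - 40*(-106) + 99/(-106))) = √(27906 + (-3959 + 4240 + 99*(-1/106))) = √(27906 + (-3959 + 4240 - 99/106)) = √(27906 + 29687/106) = √(2987723/106) = √316698638/106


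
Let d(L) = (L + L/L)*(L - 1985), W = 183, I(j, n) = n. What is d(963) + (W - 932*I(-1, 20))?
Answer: -1003665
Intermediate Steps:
d(L) = (1 + L)*(-1985 + L) (d(L) = (L + 1)*(-1985 + L) = (1 + L)*(-1985 + L))
d(963) + (W - 932*I(-1, 20)) = (-1985 + 963² - 1984*963) + (183 - 932*20) = (-1985 + 927369 - 1910592) + (183 - 18640) = -985208 - 18457 = -1003665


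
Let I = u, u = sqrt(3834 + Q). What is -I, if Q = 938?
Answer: -2*sqrt(1193) ≈ -69.080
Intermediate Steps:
u = 2*sqrt(1193) (u = sqrt(3834 + 938) = sqrt(4772) = 2*sqrt(1193) ≈ 69.080)
I = 2*sqrt(1193) ≈ 69.080
-I = -2*sqrt(1193)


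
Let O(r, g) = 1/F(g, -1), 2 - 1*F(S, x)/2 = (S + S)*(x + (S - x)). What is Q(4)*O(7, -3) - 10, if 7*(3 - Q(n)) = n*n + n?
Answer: -2241/224 ≈ -10.004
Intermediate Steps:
F(S, x) = 4 - 4*S² (F(S, x) = 4 - 2*(S + S)*(x + (S - x)) = 4 - 2*2*S*S = 4 - 4*S²)
Q(n) = 3 - n/7 - n²/7 (Q(n) = 3 - (n*n + n)/7 = 3 - (n² + n)/7 = 3 - (n + n²)/7 = 3 + (-n/7 - n²/7) = 3 - n/7 - n²/7)
O(r, g) = 1/(4 - 4*g²)
Q(4)*O(7, -3) - 10 = (3 - ⅐*4 - ⅐*4²)*(-1/(-4 + 4*(-3)²)) - 10 = (3 - 4/7 - ⅐*16)*(-1/(-4 + 4*9)) - 10 = (3 - 4/7 - 16/7)*(-1/(-4 + 36)) - 10 = (-1/32)/7 - 10 = (-1*1/32)/7 - 10 = (⅐)*(-1/32) - 10 = -1/224 - 10 = -2241/224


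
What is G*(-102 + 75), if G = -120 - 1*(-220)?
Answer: -2700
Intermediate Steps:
G = 100 (G = -120 + 220 = 100)
G*(-102 + 75) = 100*(-102 + 75) = 100*(-27) = -2700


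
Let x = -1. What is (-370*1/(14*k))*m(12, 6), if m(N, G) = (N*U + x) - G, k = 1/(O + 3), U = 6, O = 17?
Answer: -240500/7 ≈ -34357.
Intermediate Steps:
k = 1/20 (k = 1/(17 + 3) = 1/20 ≈ 0.050000)
m(N, G) = -1 - G + 6*N (m(N, G) = (N*6 - 1) - G = (6*N - 1) - G = (-1 + 6*N) - G = -1 - G + 6*N)
(-370*1/(14*k))*m(12, 6) = (-370/(14*(1/20)))*(-1 - 1*6 + 6*12) = (-370/7/10)*(-1 - 6 + 72) = -370*10/7*65 = -3700/7*65 = -240500/7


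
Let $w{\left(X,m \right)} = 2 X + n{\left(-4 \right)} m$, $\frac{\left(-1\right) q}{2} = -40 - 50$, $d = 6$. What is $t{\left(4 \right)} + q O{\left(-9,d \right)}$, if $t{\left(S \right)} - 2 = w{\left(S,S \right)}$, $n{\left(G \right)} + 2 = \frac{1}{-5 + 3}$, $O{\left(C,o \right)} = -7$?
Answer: $-1260$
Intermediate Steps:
$n{\left(G \right)} = - \frac{5}{2}$ ($n{\left(G \right)} = -2 + \frac{1}{-5 + 3} = -2 + \frac{1}{-2} = -2 - \frac{1}{2} = - \frac{5}{2}$)
$q = 180$ ($q = - 2 \left(-40 - 50\right) = \left(-2\right) \left(-90\right) = 180$)
$w{\left(X,m \right)} = 2 X - \frac{5 m}{2}$
$t{\left(S \right)} = 2 - \frac{S}{2}$ ($t{\left(S \right)} = 2 + \left(2 S - \frac{5 S}{2}\right) = 2 - \frac{S}{2}$)
$t{\left(4 \right)} + q O{\left(-9,d \right)} = \left(2 - 2\right) + 180 \left(-7\right) = \left(2 - 2\right) - 1260 = 0 - 1260 = -1260$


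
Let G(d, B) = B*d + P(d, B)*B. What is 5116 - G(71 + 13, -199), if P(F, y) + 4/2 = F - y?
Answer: 77751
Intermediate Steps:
P(F, y) = -2 + F - y (P(F, y) = -2 + (F - y) = -2 + F - y)
G(d, B) = B*d + B*(-2 + d - B) (G(d, B) = B*d + (-2 + d - B)*B = B*d + B*(-2 + d - B))
5116 - G(71 + 13, -199) = 5116 - (-199)*(-2 - 1*(-199) + 2*(71 + 13)) = 5116 - (-199)*(-2 + 199 + 2*84) = 5116 - (-199)*(-2 + 199 + 168) = 5116 - (-199)*365 = 5116 - 1*(-72635) = 5116 + 72635 = 77751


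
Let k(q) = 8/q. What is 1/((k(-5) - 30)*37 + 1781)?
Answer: 5/3059 ≈ 0.0016345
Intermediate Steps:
1/((k(-5) - 30)*37 + 1781) = 1/((8/(-5) - 30)*37 + 1781) = 1/((8*(-⅕) - 30)*37 + 1781) = 1/((-8/5 - 30)*37 + 1781) = 1/(-158/5*37 + 1781) = 1/(-5846/5 + 1781) = 1/(3059/5) = 5/3059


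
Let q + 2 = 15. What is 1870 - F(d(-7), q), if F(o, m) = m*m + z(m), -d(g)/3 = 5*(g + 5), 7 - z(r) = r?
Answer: 1707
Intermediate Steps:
q = 13 (q = -2 + 15 = 13)
z(r) = 7 - r
d(g) = -75 - 15*g (d(g) = -15*(g + 5) = -15*(5 + g) = -3*(25 + 5*g) = -75 - 15*g)
F(o, m) = 7 + m**2 - m (F(o, m) = m*m + (7 - m) = m**2 + (7 - m) = 7 + m**2 - m)
1870 - F(d(-7), q) = 1870 - (7 + 13**2 - 1*13) = 1870 - (7 + 169 - 13) = 1870 - 1*163 = 1870 - 163 = 1707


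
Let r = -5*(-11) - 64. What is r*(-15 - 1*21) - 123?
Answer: 201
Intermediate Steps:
r = -9 (r = 55 - 64 = -9)
r*(-15 - 1*21) - 123 = -9*(-15 - 1*21) - 123 = -9*(-15 - 21) - 123 = -9*(-36) - 123 = 324 - 123 = 201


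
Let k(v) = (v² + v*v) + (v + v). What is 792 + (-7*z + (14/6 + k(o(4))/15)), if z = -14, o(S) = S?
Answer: 895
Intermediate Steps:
k(v) = 2*v + 2*v² (k(v) = (v² + v²) + 2*v = 2*v² + 2*v = 2*v + 2*v²)
792 + (-7*z + (14/6 + k(o(4))/15)) = 792 + (-7*(-14) + (14/6 + (2*4*(1 + 4))/15)) = 792 + (98 + (14*(⅙) + (2*4*5)*(1/15))) = 792 + (98 + (7/3 + 40*(1/15))) = 792 + (98 + (7/3 + 8/3)) = 792 + (98 + 5) = 792 + 103 = 895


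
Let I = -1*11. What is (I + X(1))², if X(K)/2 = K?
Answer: 81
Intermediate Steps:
X(K) = 2*K
I = -11
(I + X(1))² = (-11 + 2*1)² = (-11 + 2)² = (-9)² = 81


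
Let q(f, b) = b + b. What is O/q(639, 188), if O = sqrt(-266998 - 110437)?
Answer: I*sqrt(377435)/376 ≈ 1.6339*I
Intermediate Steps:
q(f, b) = 2*b
O = I*sqrt(377435) (O = sqrt(-377435) = I*sqrt(377435) ≈ 614.36*I)
O/q(639, 188) = (I*sqrt(377435))/((2*188)) = (I*sqrt(377435))/376 = (I*sqrt(377435))*(1/376) = I*sqrt(377435)/376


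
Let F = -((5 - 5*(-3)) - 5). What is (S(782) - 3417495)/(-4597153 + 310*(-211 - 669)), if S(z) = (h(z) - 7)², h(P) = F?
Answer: 3417011/4869953 ≈ 0.70165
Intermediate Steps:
F = -15 (F = -((5 + 15) - 5) = -(20 - 5) = -1*15 = -15)
h(P) = -15
S(z) = 484 (S(z) = (-15 - 7)² = (-22)² = 484)
(S(782) - 3417495)/(-4597153 + 310*(-211 - 669)) = (484 - 3417495)/(-4597153 + 310*(-211 - 669)) = -3417011/(-4597153 + 310*(-880)) = -3417011/(-4597153 - 272800) = -3417011/(-4869953) = -3417011*(-1/4869953) = 3417011/4869953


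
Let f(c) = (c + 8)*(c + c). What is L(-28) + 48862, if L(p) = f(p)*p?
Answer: 17502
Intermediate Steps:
f(c) = 2*c*(8 + c) (f(c) = (8 + c)*(2*c) = 2*c*(8 + c))
L(p) = 2*p²*(8 + p) (L(p) = (2*p*(8 + p))*p = 2*p²*(8 + p))
L(-28) + 48862 = 2*(-28)²*(8 - 28) + 48862 = 2*784*(-20) + 48862 = -31360 + 48862 = 17502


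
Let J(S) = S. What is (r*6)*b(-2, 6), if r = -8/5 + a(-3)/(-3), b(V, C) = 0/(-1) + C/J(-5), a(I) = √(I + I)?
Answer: 288/25 + 12*I*√6/5 ≈ 11.52 + 5.8788*I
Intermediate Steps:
a(I) = √2*√I (a(I) = √(2*I) = √2*√I)
b(V, C) = -C/5 (b(V, C) = 0/(-1) + C/(-5) = 0*(-1) + C*(-⅕) = 0 - C/5 = -C/5)
r = -8/5 - I*√6/3 (r = -8/5 + (√2*√(-3))/(-3) = -8*⅕ + (√2*(I*√3))*(-⅓) = -8/5 + (I*√6)*(-⅓) = -8/5 - I*√6/3 ≈ -1.6 - 0.8165*I)
(r*6)*b(-2, 6) = ((-8/5 - I*√6/3)*6)*(-⅕*6) = (-48/5 - 2*I*√6)*(-6/5) = 288/25 + 12*I*√6/5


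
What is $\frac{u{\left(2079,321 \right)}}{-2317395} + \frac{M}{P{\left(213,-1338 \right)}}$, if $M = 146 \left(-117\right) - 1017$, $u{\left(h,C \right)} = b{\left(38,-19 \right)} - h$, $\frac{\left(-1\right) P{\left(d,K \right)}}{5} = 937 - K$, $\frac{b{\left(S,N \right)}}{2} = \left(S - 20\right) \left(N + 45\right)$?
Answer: $\frac{2797035582}{1757357875} \approx 1.5916$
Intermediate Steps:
$b{\left(S,N \right)} = 2 \left(-20 + S\right) \left(45 + N\right)$ ($b{\left(S,N \right)} = 2 \left(S - 20\right) \left(N + 45\right) = 2 \left(-20 + S\right) \left(45 + N\right)$)
$P{\left(d,K \right)} = -4685 + 5 K$ ($P{\left(d,K \right)} = - 5 \left(937 - K\right) = -4685 + 5 K$)
$u{\left(h,C \right)} = 936 - h$ ($u{\left(h,C \right)} = \left(-1800 - -760 + 90 \cdot 38 + 2 \left(-19\right) 38\right) - h = \left(-1800 + 760 + 3420 - 1444\right) - h = 936 - h$)
$M = -18099$ ($M = -17082 - 1017 = -18099$)
$\frac{u{\left(2079,321 \right)}}{-2317395} + \frac{M}{P{\left(213,-1338 \right)}} = \frac{936 - 2079}{-2317395} - \frac{18099}{-4685 + 5 \left(-1338\right)} = \left(936 - 2079\right) \left(- \frac{1}{2317395}\right) - \frac{18099}{-4685 - 6690} = \left(-1143\right) \left(- \frac{1}{2317395}\right) - \frac{18099}{-11375} = \frac{381}{772465} - - \frac{18099}{11375} = \frac{381}{772465} + \frac{18099}{11375} = \frac{2797035582}{1757357875}$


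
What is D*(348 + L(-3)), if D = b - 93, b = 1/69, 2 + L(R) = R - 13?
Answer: -705760/23 ≈ -30685.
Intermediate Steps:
L(R) = -15 + R (L(R) = -2 + (R - 13) = -2 + (-13 + R) = -15 + R)
b = 1/69 ≈ 0.014493
D = -6416/69 (D = 1/69 - 93 = -6416/69 ≈ -92.985)
D*(348 + L(-3)) = -6416*(348 + (-15 - 3))/69 = -6416*(348 - 18)/69 = -6416/69*330 = -705760/23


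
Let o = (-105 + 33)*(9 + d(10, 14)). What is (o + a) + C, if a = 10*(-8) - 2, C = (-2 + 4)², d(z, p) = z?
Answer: -1446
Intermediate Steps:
o = -1368 (o = (-105 + 33)*(9 + 10) = -72*19 = -1368)
C = 4 (C = 2² = 4)
a = -82 (a = -80 - 2 = -82)
(o + a) + C = (-1368 - 82) + 4 = -1450 + 4 = -1446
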